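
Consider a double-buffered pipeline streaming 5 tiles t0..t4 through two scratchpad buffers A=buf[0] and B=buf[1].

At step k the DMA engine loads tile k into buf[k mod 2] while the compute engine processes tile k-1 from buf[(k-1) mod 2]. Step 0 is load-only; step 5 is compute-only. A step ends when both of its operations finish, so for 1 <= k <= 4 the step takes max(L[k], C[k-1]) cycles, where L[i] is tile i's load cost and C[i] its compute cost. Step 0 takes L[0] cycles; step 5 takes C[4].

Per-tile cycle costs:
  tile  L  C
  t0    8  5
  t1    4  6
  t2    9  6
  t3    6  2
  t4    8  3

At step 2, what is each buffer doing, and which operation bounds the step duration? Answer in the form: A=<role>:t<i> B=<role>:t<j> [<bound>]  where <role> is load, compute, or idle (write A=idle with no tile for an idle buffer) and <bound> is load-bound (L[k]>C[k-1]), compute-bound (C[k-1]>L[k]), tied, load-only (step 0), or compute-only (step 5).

k=0 load=t0/8c comp=- wait=8 total=8
k=1 load=t1/4c comp=t0/5c wait=5 total=13
k=2 load=t2/9c comp=t1/6c wait=9 total=22
k=3 load=t3/6c comp=t2/6c wait=6 total=28
k=4 load=t4/8c comp=t3/2c wait=8 total=36
k=5 load=- comp=t4/3c wait=3 total=39

step 2: A=load:t2 B=compute:t1 [load-bound]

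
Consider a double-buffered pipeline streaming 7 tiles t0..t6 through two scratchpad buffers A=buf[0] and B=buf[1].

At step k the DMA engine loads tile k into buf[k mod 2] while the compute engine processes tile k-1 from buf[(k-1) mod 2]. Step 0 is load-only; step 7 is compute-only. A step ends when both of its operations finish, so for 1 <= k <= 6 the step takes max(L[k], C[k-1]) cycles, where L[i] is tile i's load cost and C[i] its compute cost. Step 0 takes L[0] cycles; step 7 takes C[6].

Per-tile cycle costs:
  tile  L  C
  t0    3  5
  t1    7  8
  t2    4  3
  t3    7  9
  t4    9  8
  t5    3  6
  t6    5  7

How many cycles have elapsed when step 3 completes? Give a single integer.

[0] DMA t0→A (3c) ∥ CU idle ⇒ 3c, clock 3
[1] DMA t1→B (7c) ∥ CU A:t0 (5c) ⇒ 7c, clock 10
[2] DMA t2→A (4c) ∥ CU B:t1 (8c) ⇒ 8c, clock 18
[3] DMA t3→B (7c) ∥ CU A:t2 (3c) ⇒ 7c, clock 25
[4] DMA t4→A (9c) ∥ CU B:t3 (9c) ⇒ 9c, clock 34
[5] DMA t5→B (3c) ∥ CU A:t4 (8c) ⇒ 8c, clock 42
[6] DMA t6→A (5c) ∥ CU B:t5 (6c) ⇒ 6c, clock 48
[7] DMA idle ∥ CU A:t6 (7c) ⇒ 7c, clock 55

end_cycle[3] = 25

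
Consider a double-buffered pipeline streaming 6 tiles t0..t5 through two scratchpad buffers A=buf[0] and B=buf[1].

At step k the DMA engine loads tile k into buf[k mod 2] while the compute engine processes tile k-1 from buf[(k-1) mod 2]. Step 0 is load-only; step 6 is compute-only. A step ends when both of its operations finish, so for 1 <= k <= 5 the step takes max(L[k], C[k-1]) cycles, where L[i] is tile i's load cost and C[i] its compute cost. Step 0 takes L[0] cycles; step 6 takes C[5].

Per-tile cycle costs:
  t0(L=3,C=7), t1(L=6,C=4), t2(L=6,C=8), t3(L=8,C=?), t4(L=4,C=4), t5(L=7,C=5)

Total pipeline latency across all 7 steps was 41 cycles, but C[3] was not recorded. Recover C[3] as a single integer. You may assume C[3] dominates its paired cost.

step 0 | dur = L[0]=3 = 3
step 1 | dur = max(L[1]=6, C[0]=7) = 7
step 2 | dur = max(L[2]=6, C[1]=4) = 6
step 3 | dur = max(L[3]=8, C[2]=8) = 8
step 4 | dur = max(L[4]=4, C[3]=?) = C[3]  (unknown; binding)
step 5 | dur = max(L[5]=7, C[4]=4) = 7
step 6 | dur = C[5]=5 = 5
sum of known step durations = 36
dur[4] = total - known = 41 - 36 = 5
C[3] is the binding max in step 4, so C[3] = dur[4] = 5

C[3] = 5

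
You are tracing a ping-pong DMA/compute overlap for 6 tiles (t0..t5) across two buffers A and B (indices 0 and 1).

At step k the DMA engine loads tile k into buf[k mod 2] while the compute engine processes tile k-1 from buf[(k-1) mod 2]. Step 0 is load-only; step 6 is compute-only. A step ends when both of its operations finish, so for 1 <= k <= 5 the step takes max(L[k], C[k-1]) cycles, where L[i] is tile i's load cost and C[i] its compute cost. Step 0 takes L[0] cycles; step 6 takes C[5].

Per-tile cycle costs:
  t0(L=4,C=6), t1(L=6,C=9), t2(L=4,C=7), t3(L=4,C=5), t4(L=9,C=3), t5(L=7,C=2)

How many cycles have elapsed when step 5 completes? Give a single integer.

step 0: L[0]=4 → dur=4, Σ=4 | A=load:t0 B=idle [load-only]
step 1: L[1]=6 C[0]=6 → dur=6, Σ=10 | A=compute:t0 B=load:t1 [tied]
step 2: L[2]=4 C[1]=9 → dur=9, Σ=19 | A=load:t2 B=compute:t1 [compute-bound]
step 3: L[3]=4 C[2]=7 → dur=7, Σ=26 | A=compute:t2 B=load:t3 [compute-bound]
step 4: L[4]=9 C[3]=5 → dur=9, Σ=35 | A=load:t4 B=compute:t3 [load-bound]
step 5: L[5]=7 C[4]=3 → dur=7, Σ=42 | A=compute:t4 B=load:t5 [load-bound]
step 6: C[5]=2 → dur=2, Σ=44 | A=idle B=compute:t5 [compute-only]

end_cycle[5] = 42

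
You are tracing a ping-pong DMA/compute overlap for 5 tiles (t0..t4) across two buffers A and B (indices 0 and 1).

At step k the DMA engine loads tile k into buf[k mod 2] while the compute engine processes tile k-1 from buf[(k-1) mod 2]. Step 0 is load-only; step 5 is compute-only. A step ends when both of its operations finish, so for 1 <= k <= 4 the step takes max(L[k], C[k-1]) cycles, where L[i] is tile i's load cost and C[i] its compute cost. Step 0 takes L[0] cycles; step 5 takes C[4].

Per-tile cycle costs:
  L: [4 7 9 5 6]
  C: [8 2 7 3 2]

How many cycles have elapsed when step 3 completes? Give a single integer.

end_cycle[3] = 28

[0] DMA t0→A (4c) ∥ CU idle ⇒ 4c, clock 4
[1] DMA t1→B (7c) ∥ CU A:t0 (8c) ⇒ 8c, clock 12
[2] DMA t2→A (9c) ∥ CU B:t1 (2c) ⇒ 9c, clock 21
[3] DMA t3→B (5c) ∥ CU A:t2 (7c) ⇒ 7c, clock 28
[4] DMA t4→A (6c) ∥ CU B:t3 (3c) ⇒ 6c, clock 34
[5] DMA idle ∥ CU A:t4 (2c) ⇒ 2c, clock 36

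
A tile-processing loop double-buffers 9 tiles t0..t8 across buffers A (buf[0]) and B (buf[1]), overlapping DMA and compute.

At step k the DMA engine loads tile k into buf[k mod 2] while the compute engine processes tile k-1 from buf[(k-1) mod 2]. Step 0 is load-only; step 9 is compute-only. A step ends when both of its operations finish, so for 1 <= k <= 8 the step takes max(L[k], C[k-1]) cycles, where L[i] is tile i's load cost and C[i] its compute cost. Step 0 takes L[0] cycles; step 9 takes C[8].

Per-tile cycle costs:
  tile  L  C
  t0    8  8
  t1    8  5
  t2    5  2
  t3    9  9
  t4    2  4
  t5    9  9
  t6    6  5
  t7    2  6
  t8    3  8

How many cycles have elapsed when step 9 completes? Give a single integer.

  0. 8=8c; end=8; A:t0 B:-
  1. max(8,8)=8c; end=16; A:t0 B:t1
  2. max(5,5)=5c; end=21; A:t2 B:t1
  3. max(9,2)=9c; end=30; A:t2 B:t3
  4. max(2,9)=9c; end=39; A:t4 B:t3
  5. max(9,4)=9c; end=48; A:t4 B:t5
  6. max(6,9)=9c; end=57; A:t6 B:t5
  7. max(2,5)=5c; end=62; A:t6 B:t7
  8. max(3,6)=6c; end=68; A:t8 B:t7
  9. 8=8c; end=76; A:t8 B:t7

end_cycle[9] = 76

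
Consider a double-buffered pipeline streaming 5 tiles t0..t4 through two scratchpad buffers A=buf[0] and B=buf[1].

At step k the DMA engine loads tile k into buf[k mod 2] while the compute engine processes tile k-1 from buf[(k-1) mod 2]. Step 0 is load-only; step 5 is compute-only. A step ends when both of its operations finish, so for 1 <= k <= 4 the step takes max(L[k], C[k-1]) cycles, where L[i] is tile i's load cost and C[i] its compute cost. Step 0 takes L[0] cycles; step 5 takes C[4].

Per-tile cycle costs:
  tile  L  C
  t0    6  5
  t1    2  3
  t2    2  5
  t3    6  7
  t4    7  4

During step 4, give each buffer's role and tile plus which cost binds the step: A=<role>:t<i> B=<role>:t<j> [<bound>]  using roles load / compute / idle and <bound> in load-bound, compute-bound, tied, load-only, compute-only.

step 0: L[0]=6 → dur=6, Σ=6 | A=load:t0 B=idle [load-only]
step 1: L[1]=2 C[0]=5 → dur=5, Σ=11 | A=compute:t0 B=load:t1 [compute-bound]
step 2: L[2]=2 C[1]=3 → dur=3, Σ=14 | A=load:t2 B=compute:t1 [compute-bound]
step 3: L[3]=6 C[2]=5 → dur=6, Σ=20 | A=compute:t2 B=load:t3 [load-bound]
step 4: L[4]=7 C[3]=7 → dur=7, Σ=27 | A=load:t4 B=compute:t3 [tied]
step 5: C[4]=4 → dur=4, Σ=31 | A=compute:t4 B=idle [compute-only]

step 4: A=load:t4 B=compute:t3 [tied]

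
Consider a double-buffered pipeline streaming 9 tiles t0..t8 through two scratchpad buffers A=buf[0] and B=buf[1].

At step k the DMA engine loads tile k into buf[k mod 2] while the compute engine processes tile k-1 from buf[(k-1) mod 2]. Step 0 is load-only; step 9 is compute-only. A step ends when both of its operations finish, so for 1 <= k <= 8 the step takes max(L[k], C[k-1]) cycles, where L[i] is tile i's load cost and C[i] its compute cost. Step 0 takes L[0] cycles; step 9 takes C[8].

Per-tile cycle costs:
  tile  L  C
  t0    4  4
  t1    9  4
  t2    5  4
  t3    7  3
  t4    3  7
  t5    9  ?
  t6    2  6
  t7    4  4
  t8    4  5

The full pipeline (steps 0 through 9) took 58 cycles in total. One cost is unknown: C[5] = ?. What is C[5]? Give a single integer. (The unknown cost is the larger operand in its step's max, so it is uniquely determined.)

C[5] = 6

step 0: dur = L[0]=4 = 4
step 1: dur = max(L[1]=9, C[0]=4) = 9
step 2: dur = max(L[2]=5, C[1]=4) = 5
step 3: dur = max(L[3]=7, C[2]=4) = 7
step 4: dur = max(L[4]=3, C[3]=3) = 3
step 5: dur = max(L[5]=9, C[4]=7) = 9
step 6: dur = max(L[6]=2, C[5]=?) = C[5]  (unknown; binding)
step 7: dur = max(L[7]=4, C[6]=6) = 6
step 8: dur = max(L[8]=4, C[7]=4) = 4
step 9: dur = C[8]=5 = 5
sum of known step durations = 52
dur[6] = total - known = 58 - 52 = 6
C[5] is the binding max in step 6, so C[5] = dur[6] = 6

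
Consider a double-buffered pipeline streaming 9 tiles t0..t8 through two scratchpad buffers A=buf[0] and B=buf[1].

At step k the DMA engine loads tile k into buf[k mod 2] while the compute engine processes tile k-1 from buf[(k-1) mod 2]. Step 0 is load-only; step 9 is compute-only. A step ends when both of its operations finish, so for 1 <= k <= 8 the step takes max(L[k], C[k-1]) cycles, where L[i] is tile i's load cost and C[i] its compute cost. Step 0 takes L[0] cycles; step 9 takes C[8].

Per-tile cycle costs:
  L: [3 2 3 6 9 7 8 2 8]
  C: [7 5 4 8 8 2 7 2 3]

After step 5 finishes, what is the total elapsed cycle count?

[0] DMA t0→A (3c) ∥ CU idle ⇒ 3c, clock 3
[1] DMA t1→B (2c) ∥ CU A:t0 (7c) ⇒ 7c, clock 10
[2] DMA t2→A (3c) ∥ CU B:t1 (5c) ⇒ 5c, clock 15
[3] DMA t3→B (6c) ∥ CU A:t2 (4c) ⇒ 6c, clock 21
[4] DMA t4→A (9c) ∥ CU B:t3 (8c) ⇒ 9c, clock 30
[5] DMA t5→B (7c) ∥ CU A:t4 (8c) ⇒ 8c, clock 38
[6] DMA t6→A (8c) ∥ CU B:t5 (2c) ⇒ 8c, clock 46
[7] DMA t7→B (2c) ∥ CU A:t6 (7c) ⇒ 7c, clock 53
[8] DMA t8→A (8c) ∥ CU B:t7 (2c) ⇒ 8c, clock 61
[9] DMA idle ∥ CU A:t8 (3c) ⇒ 3c, clock 64

end_cycle[5] = 38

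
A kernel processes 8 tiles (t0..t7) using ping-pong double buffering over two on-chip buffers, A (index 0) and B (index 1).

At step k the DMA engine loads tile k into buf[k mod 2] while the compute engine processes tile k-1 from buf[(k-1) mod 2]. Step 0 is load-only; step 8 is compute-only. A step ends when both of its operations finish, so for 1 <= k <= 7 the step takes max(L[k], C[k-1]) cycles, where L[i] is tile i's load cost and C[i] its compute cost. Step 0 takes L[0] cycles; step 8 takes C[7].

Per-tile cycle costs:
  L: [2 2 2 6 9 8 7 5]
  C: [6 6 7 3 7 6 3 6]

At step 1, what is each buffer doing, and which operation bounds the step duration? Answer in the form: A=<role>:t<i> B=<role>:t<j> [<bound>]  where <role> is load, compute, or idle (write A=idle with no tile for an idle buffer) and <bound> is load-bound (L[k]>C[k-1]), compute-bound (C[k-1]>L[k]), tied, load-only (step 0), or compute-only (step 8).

step 1: A=compute:t0 B=load:t1 [compute-bound]

k=0 load=t0/2c comp=- wait=2 total=2
k=1 load=t1/2c comp=t0/6c wait=6 total=8
k=2 load=t2/2c comp=t1/6c wait=6 total=14
k=3 load=t3/6c comp=t2/7c wait=7 total=21
k=4 load=t4/9c comp=t3/3c wait=9 total=30
k=5 load=t5/8c comp=t4/7c wait=8 total=38
k=6 load=t6/7c comp=t5/6c wait=7 total=45
k=7 load=t7/5c comp=t6/3c wait=5 total=50
k=8 load=- comp=t7/6c wait=6 total=56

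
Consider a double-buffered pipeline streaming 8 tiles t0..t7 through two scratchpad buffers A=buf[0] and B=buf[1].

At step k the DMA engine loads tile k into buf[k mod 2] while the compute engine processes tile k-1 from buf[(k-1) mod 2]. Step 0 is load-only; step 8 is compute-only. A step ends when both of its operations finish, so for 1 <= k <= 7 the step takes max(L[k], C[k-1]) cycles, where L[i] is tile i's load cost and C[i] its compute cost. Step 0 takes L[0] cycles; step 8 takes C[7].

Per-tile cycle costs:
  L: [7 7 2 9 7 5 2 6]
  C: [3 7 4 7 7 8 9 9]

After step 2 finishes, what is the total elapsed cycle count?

end_cycle[2] = 21

[0] DMA t0→A (7c) ∥ CU idle ⇒ 7c, clock 7
[1] DMA t1→B (7c) ∥ CU A:t0 (3c) ⇒ 7c, clock 14
[2] DMA t2→A (2c) ∥ CU B:t1 (7c) ⇒ 7c, clock 21
[3] DMA t3→B (9c) ∥ CU A:t2 (4c) ⇒ 9c, clock 30
[4] DMA t4→A (7c) ∥ CU B:t3 (7c) ⇒ 7c, clock 37
[5] DMA t5→B (5c) ∥ CU A:t4 (7c) ⇒ 7c, clock 44
[6] DMA t6→A (2c) ∥ CU B:t5 (8c) ⇒ 8c, clock 52
[7] DMA t7→B (6c) ∥ CU A:t6 (9c) ⇒ 9c, clock 61
[8] DMA idle ∥ CU B:t7 (9c) ⇒ 9c, clock 70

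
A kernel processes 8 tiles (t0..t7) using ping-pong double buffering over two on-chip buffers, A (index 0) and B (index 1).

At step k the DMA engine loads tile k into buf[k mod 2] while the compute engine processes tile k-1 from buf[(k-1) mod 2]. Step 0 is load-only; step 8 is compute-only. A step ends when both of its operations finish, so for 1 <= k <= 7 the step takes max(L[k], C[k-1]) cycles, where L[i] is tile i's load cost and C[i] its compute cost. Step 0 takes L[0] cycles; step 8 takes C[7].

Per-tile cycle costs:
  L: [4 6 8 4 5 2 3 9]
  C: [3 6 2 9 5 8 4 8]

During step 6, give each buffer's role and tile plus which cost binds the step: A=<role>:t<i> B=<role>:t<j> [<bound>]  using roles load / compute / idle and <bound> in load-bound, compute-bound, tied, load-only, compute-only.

step 6: A=load:t6 B=compute:t5 [compute-bound]

  0. 4=4c; end=4; A:t0 B:-
  1. max(6,3)=6c; end=10; A:t0 B:t1
  2. max(8,6)=8c; end=18; A:t2 B:t1
  3. max(4,2)=4c; end=22; A:t2 B:t3
  4. max(5,9)=9c; end=31; A:t4 B:t3
  5. max(2,5)=5c; end=36; A:t4 B:t5
  6. max(3,8)=8c; end=44; A:t6 B:t5
  7. max(9,4)=9c; end=53; A:t6 B:t7
  8. 8=8c; end=61; A:t6 B:t7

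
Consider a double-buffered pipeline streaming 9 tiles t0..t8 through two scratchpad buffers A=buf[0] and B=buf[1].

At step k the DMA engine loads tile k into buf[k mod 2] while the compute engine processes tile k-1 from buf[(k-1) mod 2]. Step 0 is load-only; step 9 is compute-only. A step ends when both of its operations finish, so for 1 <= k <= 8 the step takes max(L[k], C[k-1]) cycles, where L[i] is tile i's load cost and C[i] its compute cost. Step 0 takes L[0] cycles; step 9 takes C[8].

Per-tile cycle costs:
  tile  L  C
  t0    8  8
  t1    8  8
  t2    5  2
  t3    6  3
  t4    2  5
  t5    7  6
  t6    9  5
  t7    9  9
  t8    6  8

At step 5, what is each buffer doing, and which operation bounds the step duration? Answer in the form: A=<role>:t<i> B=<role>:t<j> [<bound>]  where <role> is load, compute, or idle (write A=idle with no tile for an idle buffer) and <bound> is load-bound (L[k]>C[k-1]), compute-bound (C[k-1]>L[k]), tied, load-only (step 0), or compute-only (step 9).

step 5: A=compute:t4 B=load:t5 [load-bound]

step 0: L[0]=8 → dur=8, Σ=8 | A=load:t0 B=idle [load-only]
step 1: L[1]=8 C[0]=8 → dur=8, Σ=16 | A=compute:t0 B=load:t1 [tied]
step 2: L[2]=5 C[1]=8 → dur=8, Σ=24 | A=load:t2 B=compute:t1 [compute-bound]
step 3: L[3]=6 C[2]=2 → dur=6, Σ=30 | A=compute:t2 B=load:t3 [load-bound]
step 4: L[4]=2 C[3]=3 → dur=3, Σ=33 | A=load:t4 B=compute:t3 [compute-bound]
step 5: L[5]=7 C[4]=5 → dur=7, Σ=40 | A=compute:t4 B=load:t5 [load-bound]
step 6: L[6]=9 C[5]=6 → dur=9, Σ=49 | A=load:t6 B=compute:t5 [load-bound]
step 7: L[7]=9 C[6]=5 → dur=9, Σ=58 | A=compute:t6 B=load:t7 [load-bound]
step 8: L[8]=6 C[7]=9 → dur=9, Σ=67 | A=load:t8 B=compute:t7 [compute-bound]
step 9: C[8]=8 → dur=8, Σ=75 | A=compute:t8 B=idle [compute-only]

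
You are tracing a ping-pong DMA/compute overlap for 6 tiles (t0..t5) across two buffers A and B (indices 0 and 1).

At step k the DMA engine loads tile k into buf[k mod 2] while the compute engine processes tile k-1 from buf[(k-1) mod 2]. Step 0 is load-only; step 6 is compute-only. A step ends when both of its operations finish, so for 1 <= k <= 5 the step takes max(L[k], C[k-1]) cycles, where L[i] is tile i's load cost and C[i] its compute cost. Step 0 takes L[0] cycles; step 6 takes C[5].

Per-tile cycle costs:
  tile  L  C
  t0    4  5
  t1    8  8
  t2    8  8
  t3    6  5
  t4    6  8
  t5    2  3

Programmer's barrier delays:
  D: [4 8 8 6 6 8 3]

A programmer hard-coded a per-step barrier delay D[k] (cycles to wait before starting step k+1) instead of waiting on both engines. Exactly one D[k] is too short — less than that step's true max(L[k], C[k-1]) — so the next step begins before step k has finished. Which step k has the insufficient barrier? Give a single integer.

[0] required=L[0]=4=4 vs D=4 ok
[1] required=max(L[1]=8,C[0]=5)=8 vs D=8 ok
[2] required=max(L[2]=8,C[1]=8)=8 vs D=8 ok
[3] required=max(L[3]=6,C[2]=8)=8 vs D=6 SHORT
[4] required=max(L[4]=6,C[3]=5)=6 vs D=6 ok
[5] required=max(L[5]=2,C[4]=8)=8 vs D=8 ok
[6] required=C[5]=3=3 vs D=3 ok

hazard at step 3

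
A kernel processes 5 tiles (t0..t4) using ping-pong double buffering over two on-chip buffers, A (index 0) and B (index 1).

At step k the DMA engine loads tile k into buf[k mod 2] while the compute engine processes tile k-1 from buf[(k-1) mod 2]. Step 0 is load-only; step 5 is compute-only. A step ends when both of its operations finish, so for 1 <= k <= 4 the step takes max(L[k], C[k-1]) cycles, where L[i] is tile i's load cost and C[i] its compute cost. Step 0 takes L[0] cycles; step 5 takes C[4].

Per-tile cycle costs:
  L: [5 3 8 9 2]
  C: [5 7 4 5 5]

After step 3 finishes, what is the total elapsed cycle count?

end_cycle[3] = 27

  0. 5=5c; end=5; A:t0 B:-
  1. max(3,5)=5c; end=10; A:t0 B:t1
  2. max(8,7)=8c; end=18; A:t2 B:t1
  3. max(9,4)=9c; end=27; A:t2 B:t3
  4. max(2,5)=5c; end=32; A:t4 B:t3
  5. 5=5c; end=37; A:t4 B:t3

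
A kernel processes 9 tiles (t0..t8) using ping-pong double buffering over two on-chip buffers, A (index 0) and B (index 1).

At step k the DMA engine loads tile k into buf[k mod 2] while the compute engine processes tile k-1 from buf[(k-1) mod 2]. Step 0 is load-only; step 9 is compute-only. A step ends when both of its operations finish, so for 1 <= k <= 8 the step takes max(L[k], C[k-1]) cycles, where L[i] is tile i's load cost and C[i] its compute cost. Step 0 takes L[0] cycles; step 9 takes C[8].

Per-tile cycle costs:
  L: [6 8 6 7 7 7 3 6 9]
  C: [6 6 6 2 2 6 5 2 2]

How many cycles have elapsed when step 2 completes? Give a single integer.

step 0: L[0]=6 → dur=6, Σ=6 | A=load:t0 B=idle [load-only]
step 1: L[1]=8 C[0]=6 → dur=8, Σ=14 | A=compute:t0 B=load:t1 [load-bound]
step 2: L[2]=6 C[1]=6 → dur=6, Σ=20 | A=load:t2 B=compute:t1 [tied]
step 3: L[3]=7 C[2]=6 → dur=7, Σ=27 | A=compute:t2 B=load:t3 [load-bound]
step 4: L[4]=7 C[3]=2 → dur=7, Σ=34 | A=load:t4 B=compute:t3 [load-bound]
step 5: L[5]=7 C[4]=2 → dur=7, Σ=41 | A=compute:t4 B=load:t5 [load-bound]
step 6: L[6]=3 C[5]=6 → dur=6, Σ=47 | A=load:t6 B=compute:t5 [compute-bound]
step 7: L[7]=6 C[6]=5 → dur=6, Σ=53 | A=compute:t6 B=load:t7 [load-bound]
step 8: L[8]=9 C[7]=2 → dur=9, Σ=62 | A=load:t8 B=compute:t7 [load-bound]
step 9: C[8]=2 → dur=2, Σ=64 | A=compute:t8 B=idle [compute-only]

end_cycle[2] = 20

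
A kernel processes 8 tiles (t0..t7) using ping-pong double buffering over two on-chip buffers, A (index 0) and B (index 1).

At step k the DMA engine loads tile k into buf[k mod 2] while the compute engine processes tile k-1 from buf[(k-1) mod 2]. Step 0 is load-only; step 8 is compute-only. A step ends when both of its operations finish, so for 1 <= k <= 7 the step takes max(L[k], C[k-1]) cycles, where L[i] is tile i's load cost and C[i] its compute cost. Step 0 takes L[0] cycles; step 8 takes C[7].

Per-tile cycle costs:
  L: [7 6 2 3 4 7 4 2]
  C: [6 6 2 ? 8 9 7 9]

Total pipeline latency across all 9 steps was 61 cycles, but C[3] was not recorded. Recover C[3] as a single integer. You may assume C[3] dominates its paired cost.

C[3] = 6

step 0 = dur = L[0]=7 = 7
step 1 = dur = max(L[1]=6, C[0]=6) = 6
step 2 = dur = max(L[2]=2, C[1]=6) = 6
step 3 = dur = max(L[3]=3, C[2]=2) = 3
step 4 = dur = max(L[4]=4, C[3]=?) = C[3]  (unknown; binding)
step 5 = dur = max(L[5]=7, C[4]=8) = 8
step 6 = dur = max(L[6]=4, C[5]=9) = 9
step 7 = dur = max(L[7]=2, C[6]=7) = 7
step 8 = dur = C[7]=9 = 9
sum of known step durations = 55
dur[4] = total - known = 61 - 55 = 6
C[3] is the binding max in step 4, so C[3] = dur[4] = 6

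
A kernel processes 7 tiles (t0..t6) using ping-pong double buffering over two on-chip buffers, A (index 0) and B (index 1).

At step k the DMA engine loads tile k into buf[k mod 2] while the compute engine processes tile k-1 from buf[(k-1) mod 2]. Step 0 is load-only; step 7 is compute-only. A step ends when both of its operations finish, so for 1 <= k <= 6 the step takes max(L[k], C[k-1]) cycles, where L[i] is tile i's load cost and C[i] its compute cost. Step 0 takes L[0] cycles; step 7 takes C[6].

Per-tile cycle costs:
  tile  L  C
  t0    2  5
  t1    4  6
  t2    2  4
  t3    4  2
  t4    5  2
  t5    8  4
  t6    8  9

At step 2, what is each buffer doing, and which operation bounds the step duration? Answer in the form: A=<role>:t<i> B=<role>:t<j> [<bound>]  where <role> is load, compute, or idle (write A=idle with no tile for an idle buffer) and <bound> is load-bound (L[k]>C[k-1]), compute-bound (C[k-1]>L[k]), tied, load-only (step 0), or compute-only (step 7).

step 0: L[0]=2 → dur=2, Σ=2 | A=load:t0 B=idle [load-only]
step 1: L[1]=4 C[0]=5 → dur=5, Σ=7 | A=compute:t0 B=load:t1 [compute-bound]
step 2: L[2]=2 C[1]=6 → dur=6, Σ=13 | A=load:t2 B=compute:t1 [compute-bound]
step 3: L[3]=4 C[2]=4 → dur=4, Σ=17 | A=compute:t2 B=load:t3 [tied]
step 4: L[4]=5 C[3]=2 → dur=5, Σ=22 | A=load:t4 B=compute:t3 [load-bound]
step 5: L[5]=8 C[4]=2 → dur=8, Σ=30 | A=compute:t4 B=load:t5 [load-bound]
step 6: L[6]=8 C[5]=4 → dur=8, Σ=38 | A=load:t6 B=compute:t5 [load-bound]
step 7: C[6]=9 → dur=9, Σ=47 | A=compute:t6 B=idle [compute-only]

step 2: A=load:t2 B=compute:t1 [compute-bound]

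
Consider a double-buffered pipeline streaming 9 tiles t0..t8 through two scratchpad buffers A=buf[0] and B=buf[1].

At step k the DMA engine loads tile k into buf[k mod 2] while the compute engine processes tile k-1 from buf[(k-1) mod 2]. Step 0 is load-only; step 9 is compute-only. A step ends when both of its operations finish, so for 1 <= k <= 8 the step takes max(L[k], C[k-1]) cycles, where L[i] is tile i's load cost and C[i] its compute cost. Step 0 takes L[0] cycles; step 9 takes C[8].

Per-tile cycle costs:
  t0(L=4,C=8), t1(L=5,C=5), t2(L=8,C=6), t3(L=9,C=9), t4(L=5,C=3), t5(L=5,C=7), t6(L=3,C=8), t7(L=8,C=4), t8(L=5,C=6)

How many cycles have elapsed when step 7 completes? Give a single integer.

k=0 load=t0/4c comp=- wait=4 total=4
k=1 load=t1/5c comp=t0/8c wait=8 total=12
k=2 load=t2/8c comp=t1/5c wait=8 total=20
k=3 load=t3/9c comp=t2/6c wait=9 total=29
k=4 load=t4/5c comp=t3/9c wait=9 total=38
k=5 load=t5/5c comp=t4/3c wait=5 total=43
k=6 load=t6/3c comp=t5/7c wait=7 total=50
k=7 load=t7/8c comp=t6/8c wait=8 total=58
k=8 load=t8/5c comp=t7/4c wait=5 total=63
k=9 load=- comp=t8/6c wait=6 total=69

end_cycle[7] = 58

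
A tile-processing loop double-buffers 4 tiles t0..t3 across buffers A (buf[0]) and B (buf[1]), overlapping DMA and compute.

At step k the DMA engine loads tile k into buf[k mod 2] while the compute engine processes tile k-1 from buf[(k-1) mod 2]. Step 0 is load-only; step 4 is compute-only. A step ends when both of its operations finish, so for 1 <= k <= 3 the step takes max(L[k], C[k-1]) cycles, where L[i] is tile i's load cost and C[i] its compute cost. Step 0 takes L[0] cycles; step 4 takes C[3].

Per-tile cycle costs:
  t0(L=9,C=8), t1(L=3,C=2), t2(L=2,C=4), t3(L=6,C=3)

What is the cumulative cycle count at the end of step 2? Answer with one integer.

end_cycle[2] = 19

[0] DMA t0→A (9c) ∥ CU idle ⇒ 9c, clock 9
[1] DMA t1→B (3c) ∥ CU A:t0 (8c) ⇒ 8c, clock 17
[2] DMA t2→A (2c) ∥ CU B:t1 (2c) ⇒ 2c, clock 19
[3] DMA t3→B (6c) ∥ CU A:t2 (4c) ⇒ 6c, clock 25
[4] DMA idle ∥ CU B:t3 (3c) ⇒ 3c, clock 28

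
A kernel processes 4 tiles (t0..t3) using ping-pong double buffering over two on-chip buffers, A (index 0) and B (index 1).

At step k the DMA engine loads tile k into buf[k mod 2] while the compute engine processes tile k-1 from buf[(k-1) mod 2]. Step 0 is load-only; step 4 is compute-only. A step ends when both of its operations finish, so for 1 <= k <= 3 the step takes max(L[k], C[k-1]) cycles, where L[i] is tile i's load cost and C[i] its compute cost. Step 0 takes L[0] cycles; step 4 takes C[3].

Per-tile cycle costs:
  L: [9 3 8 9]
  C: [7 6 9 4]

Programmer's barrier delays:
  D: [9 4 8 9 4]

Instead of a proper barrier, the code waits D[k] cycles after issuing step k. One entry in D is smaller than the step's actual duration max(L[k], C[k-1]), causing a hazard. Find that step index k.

hazard at step 1

step 0: need L[0]=9 = 9; D[0]=9 ok
step 1: need max(L[1]=3,C[0]=7) = 7; D[1]=4 SHORT
step 2: need max(L[2]=8,C[1]=6) = 8; D[2]=8 ok
step 3: need max(L[3]=9,C[2]=9) = 9; D[3]=9 ok
step 4: need C[3]=4 = 4; D[4]=4 ok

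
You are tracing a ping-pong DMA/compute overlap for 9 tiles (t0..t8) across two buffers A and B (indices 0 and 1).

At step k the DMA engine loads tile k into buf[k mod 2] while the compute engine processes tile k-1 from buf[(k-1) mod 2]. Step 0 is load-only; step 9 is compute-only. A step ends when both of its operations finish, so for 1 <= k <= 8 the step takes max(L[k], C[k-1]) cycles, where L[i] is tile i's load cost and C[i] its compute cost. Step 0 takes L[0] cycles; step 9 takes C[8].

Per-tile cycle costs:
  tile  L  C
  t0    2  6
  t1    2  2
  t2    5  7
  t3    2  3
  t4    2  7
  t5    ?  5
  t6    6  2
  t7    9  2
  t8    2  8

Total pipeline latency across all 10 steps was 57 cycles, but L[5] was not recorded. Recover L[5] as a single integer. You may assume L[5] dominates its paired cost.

step 0 = dur = L[0]=2 = 2
step 1 = dur = max(L[1]=2, C[0]=6) = 6
step 2 = dur = max(L[2]=5, C[1]=2) = 5
step 3 = dur = max(L[3]=2, C[2]=7) = 7
step 4 = dur = max(L[4]=2, C[3]=3) = 3
step 5 = dur = max(L[5]=?, C[4]=7) = L[5]  (unknown; binding)
step 6 = dur = max(L[6]=6, C[5]=5) = 6
step 7 = dur = max(L[7]=9, C[6]=2) = 9
step 8 = dur = max(L[8]=2, C[7]=2) = 2
step 9 = dur = C[8]=8 = 8
sum of known step durations = 48
dur[5] = total - known = 57 - 48 = 9
L[5] is the binding max in step 5, so L[5] = dur[5] = 9

L[5] = 9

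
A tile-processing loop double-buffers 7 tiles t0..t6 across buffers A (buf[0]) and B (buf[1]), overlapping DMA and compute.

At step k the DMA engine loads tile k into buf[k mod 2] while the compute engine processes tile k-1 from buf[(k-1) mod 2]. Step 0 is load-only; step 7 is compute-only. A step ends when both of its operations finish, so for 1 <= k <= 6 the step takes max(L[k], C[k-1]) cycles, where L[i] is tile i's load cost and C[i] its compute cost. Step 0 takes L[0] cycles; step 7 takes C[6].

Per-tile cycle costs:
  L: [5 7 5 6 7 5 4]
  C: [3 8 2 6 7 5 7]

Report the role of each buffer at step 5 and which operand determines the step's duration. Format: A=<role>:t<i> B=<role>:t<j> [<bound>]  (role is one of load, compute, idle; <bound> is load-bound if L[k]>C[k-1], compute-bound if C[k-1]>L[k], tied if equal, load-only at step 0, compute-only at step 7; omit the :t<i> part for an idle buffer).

step 0: L[0]=5 → dur=5, Σ=5 | A=load:t0 B=idle [load-only]
step 1: L[1]=7 C[0]=3 → dur=7, Σ=12 | A=compute:t0 B=load:t1 [load-bound]
step 2: L[2]=5 C[1]=8 → dur=8, Σ=20 | A=load:t2 B=compute:t1 [compute-bound]
step 3: L[3]=6 C[2]=2 → dur=6, Σ=26 | A=compute:t2 B=load:t3 [load-bound]
step 4: L[4]=7 C[3]=6 → dur=7, Σ=33 | A=load:t4 B=compute:t3 [load-bound]
step 5: L[5]=5 C[4]=7 → dur=7, Σ=40 | A=compute:t4 B=load:t5 [compute-bound]
step 6: L[6]=4 C[5]=5 → dur=5, Σ=45 | A=load:t6 B=compute:t5 [compute-bound]
step 7: C[6]=7 → dur=7, Σ=52 | A=compute:t6 B=idle [compute-only]

step 5: A=compute:t4 B=load:t5 [compute-bound]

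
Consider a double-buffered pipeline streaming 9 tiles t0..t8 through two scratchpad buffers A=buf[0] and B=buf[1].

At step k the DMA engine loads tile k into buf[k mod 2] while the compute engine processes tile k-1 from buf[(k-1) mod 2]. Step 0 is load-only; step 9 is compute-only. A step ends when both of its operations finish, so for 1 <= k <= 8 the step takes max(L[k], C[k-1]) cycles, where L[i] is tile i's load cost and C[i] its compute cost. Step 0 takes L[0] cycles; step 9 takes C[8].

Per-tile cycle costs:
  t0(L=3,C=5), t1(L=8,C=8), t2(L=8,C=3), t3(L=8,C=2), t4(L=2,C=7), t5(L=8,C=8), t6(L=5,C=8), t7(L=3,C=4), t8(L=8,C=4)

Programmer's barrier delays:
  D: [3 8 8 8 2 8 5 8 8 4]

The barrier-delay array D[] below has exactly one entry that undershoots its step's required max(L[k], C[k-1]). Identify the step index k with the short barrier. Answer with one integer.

hazard at step 6

[0] required=L[0]=3=3 vs D=3 ok
[1] required=max(L[1]=8,C[0]=5)=8 vs D=8 ok
[2] required=max(L[2]=8,C[1]=8)=8 vs D=8 ok
[3] required=max(L[3]=8,C[2]=3)=8 vs D=8 ok
[4] required=max(L[4]=2,C[3]=2)=2 vs D=2 ok
[5] required=max(L[5]=8,C[4]=7)=8 vs D=8 ok
[6] required=max(L[6]=5,C[5]=8)=8 vs D=5 SHORT
[7] required=max(L[7]=3,C[6]=8)=8 vs D=8 ok
[8] required=max(L[8]=8,C[7]=4)=8 vs D=8 ok
[9] required=C[8]=4=4 vs D=4 ok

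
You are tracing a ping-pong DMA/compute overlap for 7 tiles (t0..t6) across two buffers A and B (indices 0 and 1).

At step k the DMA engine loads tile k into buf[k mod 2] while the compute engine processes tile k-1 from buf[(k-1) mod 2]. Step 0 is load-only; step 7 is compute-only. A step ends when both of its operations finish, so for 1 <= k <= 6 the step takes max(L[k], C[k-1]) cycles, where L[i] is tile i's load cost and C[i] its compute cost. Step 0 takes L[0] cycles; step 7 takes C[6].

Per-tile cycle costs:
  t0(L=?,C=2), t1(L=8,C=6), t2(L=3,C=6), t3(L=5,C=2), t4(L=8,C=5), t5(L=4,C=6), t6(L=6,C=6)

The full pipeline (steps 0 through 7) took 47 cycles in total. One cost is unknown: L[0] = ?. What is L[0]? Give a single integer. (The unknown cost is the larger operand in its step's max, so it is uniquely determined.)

step 0 → dur = L[0]=? = L[0]  (unknown; binding)
step 1 → dur = max(L[1]=8, C[0]=2) = 8
step 2 → dur = max(L[2]=3, C[1]=6) = 6
step 3 → dur = max(L[3]=5, C[2]=6) = 6
step 4 → dur = max(L[4]=8, C[3]=2) = 8
step 5 → dur = max(L[5]=4, C[4]=5) = 5
step 6 → dur = max(L[6]=6, C[5]=6) = 6
step 7 → dur = C[6]=6 = 6
sum of known step durations = 45
dur[0] = total - known = 47 - 45 = 2
L[0] is the binding max in step 0, so L[0] = dur[0] = 2

L[0] = 2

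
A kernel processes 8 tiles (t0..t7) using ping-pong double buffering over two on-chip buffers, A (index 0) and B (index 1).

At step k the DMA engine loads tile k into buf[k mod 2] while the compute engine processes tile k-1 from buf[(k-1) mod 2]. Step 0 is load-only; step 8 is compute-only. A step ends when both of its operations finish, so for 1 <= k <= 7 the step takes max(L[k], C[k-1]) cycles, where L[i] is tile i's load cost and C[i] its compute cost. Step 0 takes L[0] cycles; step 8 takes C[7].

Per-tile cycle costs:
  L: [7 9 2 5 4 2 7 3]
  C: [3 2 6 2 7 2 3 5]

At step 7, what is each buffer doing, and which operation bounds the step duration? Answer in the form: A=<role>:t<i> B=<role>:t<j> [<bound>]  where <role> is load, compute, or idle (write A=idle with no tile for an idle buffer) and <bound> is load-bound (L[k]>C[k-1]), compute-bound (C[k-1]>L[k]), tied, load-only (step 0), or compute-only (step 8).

step 7: A=compute:t6 B=load:t7 [tied]

[0] DMA t0→A (7c) ∥ CU idle ⇒ 7c, clock 7
[1] DMA t1→B (9c) ∥ CU A:t0 (3c) ⇒ 9c, clock 16
[2] DMA t2→A (2c) ∥ CU B:t1 (2c) ⇒ 2c, clock 18
[3] DMA t3→B (5c) ∥ CU A:t2 (6c) ⇒ 6c, clock 24
[4] DMA t4→A (4c) ∥ CU B:t3 (2c) ⇒ 4c, clock 28
[5] DMA t5→B (2c) ∥ CU A:t4 (7c) ⇒ 7c, clock 35
[6] DMA t6→A (7c) ∥ CU B:t5 (2c) ⇒ 7c, clock 42
[7] DMA t7→B (3c) ∥ CU A:t6 (3c) ⇒ 3c, clock 45
[8] DMA idle ∥ CU B:t7 (5c) ⇒ 5c, clock 50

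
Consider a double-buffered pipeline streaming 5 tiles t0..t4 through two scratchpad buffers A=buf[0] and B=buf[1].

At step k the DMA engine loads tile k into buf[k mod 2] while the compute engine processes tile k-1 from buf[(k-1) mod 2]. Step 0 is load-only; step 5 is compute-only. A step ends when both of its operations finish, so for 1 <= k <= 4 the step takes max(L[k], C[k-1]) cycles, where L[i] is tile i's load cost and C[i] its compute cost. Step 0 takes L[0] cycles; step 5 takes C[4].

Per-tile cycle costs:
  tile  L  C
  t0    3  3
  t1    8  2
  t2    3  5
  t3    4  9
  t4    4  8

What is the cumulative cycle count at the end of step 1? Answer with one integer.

end_cycle[1] = 11

step 0: L[0]=3 → dur=3, Σ=3 | A=load:t0 B=idle [load-only]
step 1: L[1]=8 C[0]=3 → dur=8, Σ=11 | A=compute:t0 B=load:t1 [load-bound]
step 2: L[2]=3 C[1]=2 → dur=3, Σ=14 | A=load:t2 B=compute:t1 [load-bound]
step 3: L[3]=4 C[2]=5 → dur=5, Σ=19 | A=compute:t2 B=load:t3 [compute-bound]
step 4: L[4]=4 C[3]=9 → dur=9, Σ=28 | A=load:t4 B=compute:t3 [compute-bound]
step 5: C[4]=8 → dur=8, Σ=36 | A=compute:t4 B=idle [compute-only]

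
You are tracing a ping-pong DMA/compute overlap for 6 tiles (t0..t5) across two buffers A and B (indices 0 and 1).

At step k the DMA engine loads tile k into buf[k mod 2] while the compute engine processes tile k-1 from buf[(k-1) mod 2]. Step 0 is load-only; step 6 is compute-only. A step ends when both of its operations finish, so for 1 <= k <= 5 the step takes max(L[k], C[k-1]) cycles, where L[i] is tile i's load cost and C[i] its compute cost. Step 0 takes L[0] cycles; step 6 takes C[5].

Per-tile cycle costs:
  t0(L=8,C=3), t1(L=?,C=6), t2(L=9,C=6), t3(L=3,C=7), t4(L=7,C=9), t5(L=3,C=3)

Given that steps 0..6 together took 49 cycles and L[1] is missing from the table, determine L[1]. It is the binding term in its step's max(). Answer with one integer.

step 0: dur = L[0]=8 = 8
step 1: dur = max(L[1]=?, C[0]=3) = L[1]  (unknown; binding)
step 2: dur = max(L[2]=9, C[1]=6) = 9
step 3: dur = max(L[3]=3, C[2]=6) = 6
step 4: dur = max(L[4]=7, C[3]=7) = 7
step 5: dur = max(L[5]=3, C[4]=9) = 9
step 6: dur = C[5]=3 = 3
sum of known step durations = 42
dur[1] = total - known = 49 - 42 = 7
L[1] is the binding max in step 1, so L[1] = dur[1] = 7

L[1] = 7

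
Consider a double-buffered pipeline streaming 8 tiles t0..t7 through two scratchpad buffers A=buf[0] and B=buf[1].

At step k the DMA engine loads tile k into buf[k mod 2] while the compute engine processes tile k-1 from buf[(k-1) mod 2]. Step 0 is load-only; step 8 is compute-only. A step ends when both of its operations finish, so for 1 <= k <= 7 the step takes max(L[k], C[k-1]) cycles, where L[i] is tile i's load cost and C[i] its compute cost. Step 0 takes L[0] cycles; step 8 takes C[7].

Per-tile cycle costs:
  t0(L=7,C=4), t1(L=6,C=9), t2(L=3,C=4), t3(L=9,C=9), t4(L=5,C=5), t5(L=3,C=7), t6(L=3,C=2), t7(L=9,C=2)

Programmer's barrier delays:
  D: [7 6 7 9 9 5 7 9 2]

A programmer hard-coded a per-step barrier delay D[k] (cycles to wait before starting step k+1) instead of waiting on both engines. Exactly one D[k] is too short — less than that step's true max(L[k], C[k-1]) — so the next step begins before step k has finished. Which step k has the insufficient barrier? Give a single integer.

[0] required=L[0]=7=7 vs D=7 ok
[1] required=max(L[1]=6,C[0]=4)=6 vs D=6 ok
[2] required=max(L[2]=3,C[1]=9)=9 vs D=7 SHORT
[3] required=max(L[3]=9,C[2]=4)=9 vs D=9 ok
[4] required=max(L[4]=5,C[3]=9)=9 vs D=9 ok
[5] required=max(L[5]=3,C[4]=5)=5 vs D=5 ok
[6] required=max(L[6]=3,C[5]=7)=7 vs D=7 ok
[7] required=max(L[7]=9,C[6]=2)=9 vs D=9 ok
[8] required=C[7]=2=2 vs D=2 ok

hazard at step 2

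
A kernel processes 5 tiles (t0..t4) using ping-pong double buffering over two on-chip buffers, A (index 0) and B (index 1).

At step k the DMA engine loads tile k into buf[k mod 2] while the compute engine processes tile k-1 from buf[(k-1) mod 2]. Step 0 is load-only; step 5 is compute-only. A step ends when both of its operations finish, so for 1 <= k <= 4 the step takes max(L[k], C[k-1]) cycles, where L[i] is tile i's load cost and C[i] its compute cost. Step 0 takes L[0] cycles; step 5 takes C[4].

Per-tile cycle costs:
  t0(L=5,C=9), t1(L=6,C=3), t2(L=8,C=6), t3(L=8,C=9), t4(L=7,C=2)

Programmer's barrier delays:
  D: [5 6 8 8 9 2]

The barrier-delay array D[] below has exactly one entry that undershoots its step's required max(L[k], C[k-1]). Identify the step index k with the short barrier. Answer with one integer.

hazard at step 1

[0] required=L[0]=5=5 vs D=5 ok
[1] required=max(L[1]=6,C[0]=9)=9 vs D=6 SHORT
[2] required=max(L[2]=8,C[1]=3)=8 vs D=8 ok
[3] required=max(L[3]=8,C[2]=6)=8 vs D=8 ok
[4] required=max(L[4]=7,C[3]=9)=9 vs D=9 ok
[5] required=C[4]=2=2 vs D=2 ok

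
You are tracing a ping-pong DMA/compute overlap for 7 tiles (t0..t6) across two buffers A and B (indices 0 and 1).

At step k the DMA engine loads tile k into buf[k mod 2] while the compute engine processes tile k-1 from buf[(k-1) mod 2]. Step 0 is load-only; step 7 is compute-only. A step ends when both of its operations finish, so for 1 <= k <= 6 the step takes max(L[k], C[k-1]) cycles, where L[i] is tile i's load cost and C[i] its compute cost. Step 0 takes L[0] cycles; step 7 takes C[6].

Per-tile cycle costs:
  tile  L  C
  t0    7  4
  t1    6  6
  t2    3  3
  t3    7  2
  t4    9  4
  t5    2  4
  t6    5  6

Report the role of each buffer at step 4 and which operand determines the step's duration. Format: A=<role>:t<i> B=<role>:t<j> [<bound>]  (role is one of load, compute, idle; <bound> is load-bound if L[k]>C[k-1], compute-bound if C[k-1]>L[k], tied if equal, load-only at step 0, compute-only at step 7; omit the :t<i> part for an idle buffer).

step 4: A=load:t4 B=compute:t3 [load-bound]

step 0: L[0]=7 → dur=7, Σ=7 | A=load:t0 B=idle [load-only]
step 1: L[1]=6 C[0]=4 → dur=6, Σ=13 | A=compute:t0 B=load:t1 [load-bound]
step 2: L[2]=3 C[1]=6 → dur=6, Σ=19 | A=load:t2 B=compute:t1 [compute-bound]
step 3: L[3]=7 C[2]=3 → dur=7, Σ=26 | A=compute:t2 B=load:t3 [load-bound]
step 4: L[4]=9 C[3]=2 → dur=9, Σ=35 | A=load:t4 B=compute:t3 [load-bound]
step 5: L[5]=2 C[4]=4 → dur=4, Σ=39 | A=compute:t4 B=load:t5 [compute-bound]
step 6: L[6]=5 C[5]=4 → dur=5, Σ=44 | A=load:t6 B=compute:t5 [load-bound]
step 7: C[6]=6 → dur=6, Σ=50 | A=compute:t6 B=idle [compute-only]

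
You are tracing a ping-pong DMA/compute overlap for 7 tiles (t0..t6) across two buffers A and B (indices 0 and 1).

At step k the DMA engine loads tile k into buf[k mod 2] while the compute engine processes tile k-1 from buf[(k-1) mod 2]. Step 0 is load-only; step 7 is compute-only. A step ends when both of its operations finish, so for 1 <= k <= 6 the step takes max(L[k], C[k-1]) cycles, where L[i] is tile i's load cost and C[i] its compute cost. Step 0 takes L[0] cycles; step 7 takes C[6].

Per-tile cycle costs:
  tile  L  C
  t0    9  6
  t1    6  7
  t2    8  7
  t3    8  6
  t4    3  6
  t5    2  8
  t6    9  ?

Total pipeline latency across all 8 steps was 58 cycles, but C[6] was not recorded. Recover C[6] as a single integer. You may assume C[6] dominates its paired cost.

C[6] = 6

step 0: dur = L[0]=9 = 9
step 1: dur = max(L[1]=6, C[0]=6) = 6
step 2: dur = max(L[2]=8, C[1]=7) = 8
step 3: dur = max(L[3]=8, C[2]=7) = 8
step 4: dur = max(L[4]=3, C[3]=6) = 6
step 5: dur = max(L[5]=2, C[4]=6) = 6
step 6: dur = max(L[6]=9, C[5]=8) = 9
step 7: dur = C[6]=? = C[6]  (unknown; binding)
sum of known step durations = 52
dur[7] = total - known = 58 - 52 = 6
C[6] is the binding max in step 7, so C[6] = dur[7] = 6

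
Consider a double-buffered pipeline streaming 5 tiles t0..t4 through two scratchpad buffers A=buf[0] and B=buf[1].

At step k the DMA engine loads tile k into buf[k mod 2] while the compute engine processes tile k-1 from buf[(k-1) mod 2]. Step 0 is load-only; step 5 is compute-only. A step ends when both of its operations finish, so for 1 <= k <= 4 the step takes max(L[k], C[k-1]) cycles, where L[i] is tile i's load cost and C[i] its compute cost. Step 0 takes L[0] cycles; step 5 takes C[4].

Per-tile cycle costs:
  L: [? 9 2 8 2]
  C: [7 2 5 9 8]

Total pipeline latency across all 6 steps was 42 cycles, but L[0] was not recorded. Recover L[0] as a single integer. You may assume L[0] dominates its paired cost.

L[0] = 6

step 0 = dur = L[0]=? = L[0]  (unknown; binding)
step 1 = dur = max(L[1]=9, C[0]=7) = 9
step 2 = dur = max(L[2]=2, C[1]=2) = 2
step 3 = dur = max(L[3]=8, C[2]=5) = 8
step 4 = dur = max(L[4]=2, C[3]=9) = 9
step 5 = dur = C[4]=8 = 8
sum of known step durations = 36
dur[0] = total - known = 42 - 36 = 6
L[0] is the binding max in step 0, so L[0] = dur[0] = 6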